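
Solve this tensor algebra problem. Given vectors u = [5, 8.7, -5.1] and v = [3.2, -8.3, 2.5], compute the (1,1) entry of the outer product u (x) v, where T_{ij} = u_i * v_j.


The outer product entry T_{ij} = u_i * v_j.
We need i=1, j=1.
u_1 = 5, v_1 = 3.2
T_{1,1} = 5 * 3.2 = 16

16


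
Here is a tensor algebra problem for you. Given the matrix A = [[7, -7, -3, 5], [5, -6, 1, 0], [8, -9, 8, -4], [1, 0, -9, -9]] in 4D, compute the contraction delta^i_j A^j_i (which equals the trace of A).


The contraction (trace) of a rank-2 tensor is the sum of its diagonal elements.
Diagonal entries: A[1,1] = 7, A[2,2] = -6, A[3,3] = 8, A[4,4] = -9
Tr(A) = 7 + -6 + 8 + -9 = 0

0


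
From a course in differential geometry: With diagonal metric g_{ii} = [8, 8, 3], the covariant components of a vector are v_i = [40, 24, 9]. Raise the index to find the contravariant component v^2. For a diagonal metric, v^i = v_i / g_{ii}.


To raise an index with a diagonal metric: v^i = v_i / g_{ii}.
For index 2: v_2 = 24, g_{22} = 8
v^2 = 24 / 8 = 3

3


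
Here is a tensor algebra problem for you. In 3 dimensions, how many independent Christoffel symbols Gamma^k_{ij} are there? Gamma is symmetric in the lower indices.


Christoffel symbols Gamma^k_{ij} are symmetric in i,j, so there are d * d(d+1)/2 independent symbols.
d = 3
d(d+1)/2 = 3 * 4 / 2 = 6
Total = 3 * 6 = 18

18


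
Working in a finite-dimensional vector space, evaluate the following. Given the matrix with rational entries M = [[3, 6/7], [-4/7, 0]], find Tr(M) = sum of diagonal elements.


The trace is the sum of diagonal entries.
Diagonal: M[1,1] = 3, M[2,2] = 0
Tr(M) = 3 + 0
Computing step by step:
After adding M[1,1]: 3
After adding M[2,2]: 3
Tr(M) = 3

3


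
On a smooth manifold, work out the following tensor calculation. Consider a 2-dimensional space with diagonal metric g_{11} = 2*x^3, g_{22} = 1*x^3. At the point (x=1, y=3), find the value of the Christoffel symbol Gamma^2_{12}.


For a diagonal metric, Gamma^k_{ij} = (1/2) g^{kk} (dg_{ik}/dx_j + dg_{jk}/dx_i - dg_{ij}/dx_k).
The metric is diagonal, so g_{ab} = 0 for a != b.
At the given point: g_{11} = 2, g_{22} = 1
g^{22} = 1/1
dg_{12}/dx_2 = 0 (off-diagonal)
dg_{22}/dx_1 = dg_{22}/dx_1 = 3
dg_{12}/dx_2 = 0 (off-diagonal)
Numerator = 0 + 3 - 0 = 3
Gamma^2_{12} = 3 / (2 * 1) = 3/2

3/2


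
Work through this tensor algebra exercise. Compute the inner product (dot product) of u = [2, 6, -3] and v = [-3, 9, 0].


The inner product u . v = sum of u_i * v_i.
Term-by-term: 2 * -3, 6 * 9, -3 * 0
Products: -6, 54, 0
Sum = -6 + 54 + 0 = 48

48


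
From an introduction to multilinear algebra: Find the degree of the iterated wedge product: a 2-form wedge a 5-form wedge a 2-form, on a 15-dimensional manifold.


The degree of a wedge product is the sum of the degrees of the individual forms.
Degrees: 2, 5, 2
Total degree = 2 + 5 + 2 = 9

9


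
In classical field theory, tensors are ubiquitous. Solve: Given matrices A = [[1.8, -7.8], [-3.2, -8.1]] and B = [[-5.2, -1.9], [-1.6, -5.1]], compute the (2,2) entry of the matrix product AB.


(AB)_{ij} = sum_k A_{ik} B_{kj}.
For i=2, j=2:
A_{21} * B_{12} = -3.2 * -1.9 = 6.08
A_{22} * B_{22} = -8.1 * -5.1 = 41.31
Sum = 6.08 + 41.31 = 47.39

47.39


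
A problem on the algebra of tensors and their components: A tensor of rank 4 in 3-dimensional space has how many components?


The number of components of a rank-r tensor in d dimensions is d^r.
Here d = 3 and r = 4.
3^4 = 81

81


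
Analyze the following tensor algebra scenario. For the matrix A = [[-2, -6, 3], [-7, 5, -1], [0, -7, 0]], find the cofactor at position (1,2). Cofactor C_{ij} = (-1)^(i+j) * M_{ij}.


To find cofactor C_{12}, delete row 1 and column 2.
The resulting 2x2 submatrix is: [[-7, -1], [0, 0]]
Minor M_{12} = -7*0 - -1*0
  = 0 - 0 = 0
Sign = (-1)^(1+2) = (-1)^3 = -1
Cofactor C_{12} = -1 * 0 = 0

0


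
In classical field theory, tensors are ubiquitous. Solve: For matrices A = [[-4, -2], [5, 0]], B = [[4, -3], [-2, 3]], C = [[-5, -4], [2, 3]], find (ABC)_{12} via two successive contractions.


(ABC)_{12} = sum_m (AB)_{1m} C_{m2}. First compute row 1 of AB.
(AB)_{11} = -4*4 + -2*-2 = -12
(AB)_{12} = -4*-3 + -2*3 = 6
Now contract with column 2 of C:
(AB)_{11} * C_{12} = -12 * -4 = 48
(AB)_{12} * C_{22} = 6 * 3 = 18
(ABC)_{12} = 48 + 18 = 66

66


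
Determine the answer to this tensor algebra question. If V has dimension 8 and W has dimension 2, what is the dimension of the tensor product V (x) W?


The dimension of a tensor product is the product of dimensions.
dim(V) = 8, dim(W) = 2
dim(V (x) W) = 8 * 2 = 16

16


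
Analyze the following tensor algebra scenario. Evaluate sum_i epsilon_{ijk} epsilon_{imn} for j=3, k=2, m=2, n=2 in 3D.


Using the identity: epsilon_{ijk} epsilon_{imn} = delta_{jm} delta_{kn} - delta_{jn} delta_{km}.
delta_{32} = 0
delta_{22} = 1
delta_{32} = 0
delta_{22} = 1
Result = 0 * 1 - 0 * 1 = 0 - 0 = 0

0


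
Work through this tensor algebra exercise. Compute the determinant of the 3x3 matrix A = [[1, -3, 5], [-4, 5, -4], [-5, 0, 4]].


Expanding along the first row, det(A) = a11*M_11 - a12*M_12 + a13*M_13, where M_1j is the (1,j) minor.
Minor M_11 = 5*4 - -4*0 = 20
Minor M_12 = -4*4 - -4*-5 = -36
Minor M_13 = -4*0 - 5*-5 = 25
det = 1*(20) - -3*(-36) + 5*(25)
    = 20 - 108 + 125
    = 37

37


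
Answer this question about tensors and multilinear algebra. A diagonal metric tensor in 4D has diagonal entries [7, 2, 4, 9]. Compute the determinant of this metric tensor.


For a diagonal metric, the determinant is the product of diagonal entries.
Diagonal entries: 7, 2, 4, 9
det(g) = 7 * 2 * 4 * 9 = 504

504


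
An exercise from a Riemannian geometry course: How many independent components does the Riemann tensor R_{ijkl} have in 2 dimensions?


The Riemann tensor in d dimensions has d^2(d^2 - 1)/12 independent components.
d = 2, so d^2 = 4
d^2 - 1 = 3
d^2(d^2 - 1) = 4 * 3 = 12
Divide by 12: 12 / 12 = 1

1


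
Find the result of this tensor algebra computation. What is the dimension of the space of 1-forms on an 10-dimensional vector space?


The dimension of the space of p-forms on an n-dimensional space is C(n, p).
n = 10, p = 1
C(10, 1) = 10! / (1! * 9!) = 10

10


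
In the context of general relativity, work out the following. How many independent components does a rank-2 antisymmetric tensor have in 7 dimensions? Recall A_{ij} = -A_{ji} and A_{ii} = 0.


An antisymmetric rank-2 tensor satisfies A_{ij} = -A_{ji}, so diagonal entries are zero.
The independent components are the upper-triangular entries: C(n, 2) = n(n-1)/2.
n = 7
C(7, 2) = 7 * 6 / 2 = 42 / 2 = 21

21


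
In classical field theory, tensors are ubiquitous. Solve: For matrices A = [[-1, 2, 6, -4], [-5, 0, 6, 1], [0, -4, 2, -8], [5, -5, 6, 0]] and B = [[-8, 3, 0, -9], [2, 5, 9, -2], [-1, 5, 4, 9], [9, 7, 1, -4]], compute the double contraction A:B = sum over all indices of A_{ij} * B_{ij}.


A:B = sum over all i,j of A_{ij} * B_{ij}.
Row 1: -1*-8=8, 2*3=6, 6*0=0, -4*-9=36 => row sum = 50
Row 2: -5*2=-10, 0*5=0, 6*9=54, 1*-2=-2 => row sum = 42
Row 3: 0*-1=0, -4*5=-20, 2*4=8, -8*9=-72 => row sum = -84
Row 4: 5*9=45, -5*7=-35, 6*1=6, 0*-4=0 => row sum = 16
Total = 50 + 42 + -84 + 16 = 24

24


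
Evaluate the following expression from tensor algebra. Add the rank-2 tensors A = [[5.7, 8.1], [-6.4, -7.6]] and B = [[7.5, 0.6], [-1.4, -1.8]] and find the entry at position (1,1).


Tensor addition is component-wise: (A + B)_{ij} = A_{ij} + B_{ij}.
A_{11} = 5.7
B_{11} = 7.5
(A + B)_{11} = 5.7 + 7.5 = 13.2

13.2


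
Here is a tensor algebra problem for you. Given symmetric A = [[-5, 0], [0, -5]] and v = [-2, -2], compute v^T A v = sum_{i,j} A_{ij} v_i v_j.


First compute Av:
(Av)_1 = -5*-2 + 0*-2 = 10
(Av)_2 = 0*-2 + -5*-2 = 10
Av = [10, 10]
Then v^T (Av) = -2*10 + -2*10
= -20 + -20 = -40

-40


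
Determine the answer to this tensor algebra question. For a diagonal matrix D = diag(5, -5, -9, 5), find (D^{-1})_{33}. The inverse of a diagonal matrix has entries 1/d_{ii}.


For a diagonal matrix, the inverse has entries (D^{-1})_{ii} = 1/d_{ii}.
The diagonal entries are: d_{11} = 5, d_{22} = -5, d_{33} = -9, d_{44} = 5
We need (D^{-1})_{33} = 1/d_{33} = 1/-9 = -1/9

-1/9


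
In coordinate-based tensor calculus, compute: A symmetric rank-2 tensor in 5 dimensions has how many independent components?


A symmetric rank-2 tensor in d dimensions has d(d+1)/2 independent components.
d = 5
d(d+1)/2 = 5 * 6 / 2 = 30 / 2 = 15

15


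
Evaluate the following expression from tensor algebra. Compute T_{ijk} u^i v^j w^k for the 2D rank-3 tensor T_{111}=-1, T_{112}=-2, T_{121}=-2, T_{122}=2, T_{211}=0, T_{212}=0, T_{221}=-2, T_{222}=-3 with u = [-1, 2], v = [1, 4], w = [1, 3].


S = sum over i,j,k of T_{ijk} u_i v_j w_k. Expanding all 8 terms:
T_{111}*u_1*v_1*w_1 = -1*-1*1*1 = 1  (running total: 1)
T_{112}*u_1*v_1*w_2 = -2*-1*1*3 = 6  (running total: 7)
T_{121}*u_1*v_2*w_1 = -2*-1*4*1 = 8  (running total: 15)
T_{122}*u_1*v_2*w_2 = 2*-1*4*3 = -24  (running total: -9)
T_{211}*u_2*v_1*w_1 = 0*2*1*1 = 0  (running total: -9)
T_{212}*u_2*v_1*w_2 = 0*2*1*3 = 0  (running total: -9)
T_{221}*u_2*v_2*w_1 = -2*2*4*1 = -16  (running total: -25)
T_{222}*u_2*v_2*w_2 = -3*2*4*3 = -72  (running total: -97)
S = -97

-97


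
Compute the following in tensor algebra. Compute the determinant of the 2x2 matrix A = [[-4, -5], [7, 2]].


For a 2x2 matrix [[a, b], [c, d]], det = a*d - b*c.
a = -4, b = -5, c = 7, d = 2
a*d = -4 * 2 = -8
b*c = -5 * 7 = -35
det = -8 - -35 = 27

27


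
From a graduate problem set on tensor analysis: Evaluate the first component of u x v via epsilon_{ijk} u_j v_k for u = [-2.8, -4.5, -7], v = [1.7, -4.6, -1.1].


(u x v)_1 = sum_{j,k} epsilon_{1jk} u_j v_k. Only permutations of (1,2,3) contribute; the two non-zero terms are:
eps_{123} u_2 v_3 = 1 * -4.5 * -1.1 = 4.95
eps_{132} u_3 v_2 = -1 * -7 * -4.6 = -32.2
(u x v)_1 = -27.25

-27.25


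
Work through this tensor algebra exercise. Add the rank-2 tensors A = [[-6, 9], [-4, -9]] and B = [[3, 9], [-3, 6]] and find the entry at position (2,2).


Tensor addition is component-wise: (A + B)_{ij} = A_{ij} + B_{ij}.
A_{22} = -9
B_{22} = 6
(A + B)_{22} = -9 + 6 = -3

-3


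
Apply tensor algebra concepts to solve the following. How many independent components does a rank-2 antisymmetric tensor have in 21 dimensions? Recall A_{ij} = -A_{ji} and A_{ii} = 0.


An antisymmetric rank-2 tensor satisfies A_{ij} = -A_{ji}, so diagonal entries are zero.
The independent components are the upper-triangular entries: C(n, 2) = n(n-1)/2.
n = 21
C(21, 2) = 21 * 20 / 2 = 420 / 2 = 210

210


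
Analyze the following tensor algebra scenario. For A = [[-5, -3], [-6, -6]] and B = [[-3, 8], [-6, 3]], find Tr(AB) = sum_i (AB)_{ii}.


Tr(AB) = sum_i (AB)_{ii} where (AB)_{ii} = sum_k A_{ik} B_{ki}.
(AB)_{11} = -5*-3 + -3*-6 = 33
(AB)_{22} = -6*8 + -6*3 = -66
Tr(AB) = 33 + -66 = -33

-33


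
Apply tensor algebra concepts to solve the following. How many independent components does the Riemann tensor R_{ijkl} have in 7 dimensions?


The Riemann tensor in d dimensions has d^2(d^2 - 1)/12 independent components.
d = 7, so d^2 = 49
d^2 - 1 = 48
d^2(d^2 - 1) = 49 * 48 = 2352
Divide by 12: 2352 / 12 = 196

196


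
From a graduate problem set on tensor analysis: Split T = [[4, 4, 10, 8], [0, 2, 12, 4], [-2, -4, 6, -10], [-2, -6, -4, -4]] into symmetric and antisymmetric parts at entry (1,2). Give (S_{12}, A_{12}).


T_{12} = 4
T_{21} = 0
S_{12} = (4 + 0)/2 = 4/2 = 2
A_{12} = (4 - 0)/2 = 4/2 = 2
Check: S + A = 2 + 2 = 4 = T_{12}.

(2, 2)


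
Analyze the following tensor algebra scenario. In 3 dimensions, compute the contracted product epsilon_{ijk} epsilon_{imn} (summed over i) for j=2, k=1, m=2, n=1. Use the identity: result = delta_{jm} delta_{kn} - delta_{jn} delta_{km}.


Using the identity: epsilon_{ijk} epsilon_{imn} = delta_{jm} delta_{kn} - delta_{jn} delta_{km}.
delta_{22} = 1
delta_{11} = 1
delta_{21} = 0
delta_{12} = 0
Result = 1 * 1 - 0 * 0 = 1 - 0 = 1

1


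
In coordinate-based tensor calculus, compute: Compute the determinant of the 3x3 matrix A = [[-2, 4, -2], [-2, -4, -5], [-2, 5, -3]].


Expanding along the first row, det(A) = a11*M_11 - a12*M_12 + a13*M_13, where M_1j is the (1,j) minor.
Minor M_11 = -4*-3 - -5*5 = 37
Minor M_12 = -2*-3 - -5*-2 = -4
Minor M_13 = -2*5 - -4*-2 = -18
det = -2*(37) - 4*(-4) + -2*(-18)
    = -74 - -16 + 36
    = -22

-22


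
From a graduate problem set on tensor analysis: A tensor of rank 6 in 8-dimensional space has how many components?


The number of components of a rank-r tensor in d dimensions is d^r.
Here d = 8 and r = 6.
8^6 = 262144

262144


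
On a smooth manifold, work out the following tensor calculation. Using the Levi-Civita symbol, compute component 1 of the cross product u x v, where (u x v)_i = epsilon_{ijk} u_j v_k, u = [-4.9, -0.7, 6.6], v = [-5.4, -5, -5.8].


(u x v)_1 = sum_{j,k} epsilon_{1jk} u_j v_k. Only permutations of (1,2,3) contribute; the two non-zero terms are:
eps_{123} u_2 v_3 = 1 * -0.7 * -5.8 = 4.06
eps_{132} u_3 v_2 = -1 * 6.6 * -5 = 33
(u x v)_1 = 37.06

37.06


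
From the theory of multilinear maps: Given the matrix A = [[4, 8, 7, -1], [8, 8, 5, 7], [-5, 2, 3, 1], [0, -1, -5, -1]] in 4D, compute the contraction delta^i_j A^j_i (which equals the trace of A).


The contraction (trace) of a rank-2 tensor is the sum of its diagonal elements.
Diagonal entries: A[1,1] = 4, A[2,2] = 8, A[3,3] = 3, A[4,4] = -1
Tr(A) = 4 + 8 + 3 + -1 = 14

14


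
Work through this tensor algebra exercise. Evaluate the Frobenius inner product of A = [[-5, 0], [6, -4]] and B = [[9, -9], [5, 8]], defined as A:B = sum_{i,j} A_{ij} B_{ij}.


A:B = sum over all i,j of A_{ij} * B_{ij}.
Row 1: -5*9=-45, 0*-9=0 => row sum = -45
Row 2: 6*5=30, -4*8=-32 => row sum = -2
Total = -45 + -2 = -47

-47


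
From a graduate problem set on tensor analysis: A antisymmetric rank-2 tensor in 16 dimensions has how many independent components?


A antisymmetric rank-2 tensor in d dimensions has d(d-1)/2 independent components.
d = 16
d(d-1)/2 = 16 * 15 / 2 = 240 / 2 = 120

120


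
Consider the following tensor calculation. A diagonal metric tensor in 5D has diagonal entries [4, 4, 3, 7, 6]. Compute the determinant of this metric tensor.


For a diagonal metric, the determinant is the product of diagonal entries.
Diagonal entries: 4, 4, 3, 7, 6
det(g) = 4 * 4 * 3 * 7 * 6 = 2016

2016


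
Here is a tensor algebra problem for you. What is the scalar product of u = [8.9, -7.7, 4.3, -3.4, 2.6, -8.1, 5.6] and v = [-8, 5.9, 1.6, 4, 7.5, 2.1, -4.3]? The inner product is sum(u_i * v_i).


The inner product u . v = sum of u_i * v_i.
Term-by-term: 8.9 * -8, -7.7 * 5.9, 4.3 * 1.6, -3.4 * 4, 2.6 * 7.5, -8.1 * 2.1, 5.6 * -4.3
Products: -71.2, -45.43, 6.88, -13.6, 19.5, -17.01, -24.08
Sum = -71.2 + -45.43 + 6.88 + -13.6 + 19.5 + -17.01 + -24.08 = -144.94

-144.94


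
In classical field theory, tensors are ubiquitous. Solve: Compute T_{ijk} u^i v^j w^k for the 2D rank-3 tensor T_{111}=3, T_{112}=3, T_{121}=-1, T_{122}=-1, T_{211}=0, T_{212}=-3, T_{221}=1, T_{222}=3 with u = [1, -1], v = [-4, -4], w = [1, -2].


S = sum over i,j,k of T_{ijk} u_i v_j w_k. Expanding all 8 terms:
T_{111}*u_1*v_1*w_1 = 3*1*-4*1 = -12  (running total: -12)
T_{112}*u_1*v_1*w_2 = 3*1*-4*-2 = 24  (running total: 12)
T_{121}*u_1*v_2*w_1 = -1*1*-4*1 = 4  (running total: 16)
T_{122}*u_1*v_2*w_2 = -1*1*-4*-2 = -8  (running total: 8)
T_{211}*u_2*v_1*w_1 = 0*-1*-4*1 = 0  (running total: 8)
T_{212}*u_2*v_1*w_2 = -3*-1*-4*-2 = 24  (running total: 32)
T_{221}*u_2*v_2*w_1 = 1*-1*-4*1 = 4  (running total: 36)
T_{222}*u_2*v_2*w_2 = 3*-1*-4*-2 = -24  (running total: 12)
S = 12

12


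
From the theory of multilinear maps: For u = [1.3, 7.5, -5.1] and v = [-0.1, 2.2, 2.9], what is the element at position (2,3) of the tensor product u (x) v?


The outer product entry T_{ij} = u_i * v_j.
We need i=2, j=3.
u_2 = 7.5, v_3 = 2.9
T_{2,3} = 7.5 * 2.9 = 21.75

21.75


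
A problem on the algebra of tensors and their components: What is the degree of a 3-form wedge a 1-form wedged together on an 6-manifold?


The degree of a wedge product is the sum of the degrees of the individual forms.
Degrees: 3, 1
Total degree = 3 + 1 = 4

4


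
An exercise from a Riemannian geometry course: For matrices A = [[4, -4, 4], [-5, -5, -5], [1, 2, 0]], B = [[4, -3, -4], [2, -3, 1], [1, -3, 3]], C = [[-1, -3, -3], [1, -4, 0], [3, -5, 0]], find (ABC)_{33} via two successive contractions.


(ABC)_{33} = sum_m (AB)_{3m} C_{m3}. First compute row 3 of AB.
(AB)_{31} = 1*4 + 2*2 + 0*1 = 8
(AB)_{32} = 1*-3 + 2*-3 + 0*-3 = -9
(AB)_{33} = 1*-4 + 2*1 + 0*3 = -2
Now contract with column 3 of C:
(AB)_{31} * C_{13} = 8 * -3 = -24
(AB)_{32} * C_{23} = -9 * 0 = 0
(AB)_{33} * C_{33} = -2 * 0 = 0
(ABC)_{33} = -24 + 0 + 0 = -24

-24


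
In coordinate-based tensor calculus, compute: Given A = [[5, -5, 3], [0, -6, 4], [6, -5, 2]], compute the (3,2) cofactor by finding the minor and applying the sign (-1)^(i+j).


To find cofactor C_{32}, delete row 3 and column 2.
The resulting 2x2 submatrix is: [[5, 3], [0, 4]]
Minor M_{32} = 5*4 - 3*0
  = 20 - 0 = 20
Sign = (-1)^(3+2) = (-1)^5 = -1
Cofactor C_{32} = -1 * 20 = -20

-20


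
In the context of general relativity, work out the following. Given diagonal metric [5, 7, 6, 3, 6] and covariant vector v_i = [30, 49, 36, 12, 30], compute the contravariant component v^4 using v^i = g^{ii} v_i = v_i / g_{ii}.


To raise an index with a diagonal metric: v^i = v_i / g_{ii}.
For index 4: v_4 = 12, g_{44} = 3
v^4 = 12 / 3 = 4

4


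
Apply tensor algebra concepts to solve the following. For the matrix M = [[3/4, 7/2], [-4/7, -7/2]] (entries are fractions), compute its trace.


The trace is the sum of diagonal entries.
Diagonal: M[1,1] = 3/4, M[2,2] = -7/2
Tr(M) = 3/4 + -7/2
Computing step by step:
After adding M[1,1]: 3/4
After adding M[2,2]: -11/4
Tr(M) = -11/4

-11/4


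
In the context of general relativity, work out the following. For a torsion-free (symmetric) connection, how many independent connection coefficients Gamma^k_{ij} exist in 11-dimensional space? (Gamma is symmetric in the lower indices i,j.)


Christoffel symbols Gamma^k_{ij} are symmetric in i,j, so there are d * d(d+1)/2 independent symbols.
d = 11
d(d+1)/2 = 11 * 12 / 2 = 66
Total = 11 * 66 = 726

726


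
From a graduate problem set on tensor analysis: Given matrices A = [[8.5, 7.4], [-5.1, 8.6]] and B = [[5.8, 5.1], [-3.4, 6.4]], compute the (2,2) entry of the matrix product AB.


(AB)_{ij} = sum_k A_{ik} B_{kj}.
For i=2, j=2:
A_{21} * B_{12} = -5.1 * 5.1 = -26.01
A_{22} * B_{22} = 8.6 * 6.4 = 55.04
Sum = -26.01 + 55.04 = 29.03

29.03


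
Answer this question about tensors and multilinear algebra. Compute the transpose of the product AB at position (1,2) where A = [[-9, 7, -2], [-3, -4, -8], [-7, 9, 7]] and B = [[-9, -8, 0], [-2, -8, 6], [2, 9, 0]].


(AB)^T_{ij} = (AB)_{ji} = sum_k A_{jk} B_{ki}.
For i=1, j=2 we need (AB)_{21}:
A_{21} * B_{11} = -3 * -9 = 27
A_{22} * B_{21} = -4 * -2 = 8
A_{23} * B_{31} = -8 * 2 = -16
Sum = 27 + 8 + -16 = 19

19


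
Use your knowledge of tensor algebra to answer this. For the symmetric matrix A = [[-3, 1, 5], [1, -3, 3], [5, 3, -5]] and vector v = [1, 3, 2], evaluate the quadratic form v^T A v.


First compute Av:
(Av)_1 = -3*1 + 1*3 + 5*2 = 10
(Av)_2 = 1*1 + -3*3 + 3*2 = -2
(Av)_3 = 5*1 + 3*3 + -5*2 = 4
Av = [10, -2, 4]
Then v^T (Av) = 1*10 + 3*-2 + 2*4
= 10 + -6 + 8 = 12

12


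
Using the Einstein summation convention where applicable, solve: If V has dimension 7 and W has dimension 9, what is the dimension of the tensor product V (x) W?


The dimension of a tensor product is the product of dimensions.
dim(V) = 7, dim(W) = 9
dim(V (x) W) = 7 * 9 = 63

63


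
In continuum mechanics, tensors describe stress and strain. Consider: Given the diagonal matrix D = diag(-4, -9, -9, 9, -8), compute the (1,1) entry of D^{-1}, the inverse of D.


For a diagonal matrix, the inverse has entries (D^{-1})_{ii} = 1/d_{ii}.
The diagonal entries are: d_{11} = -4, d_{22} = -9, d_{33} = -9, d_{44} = 9, d_{55} = -8
We need (D^{-1})_{11} = 1/d_{11} = 1/-4 = -1/4

-1/4


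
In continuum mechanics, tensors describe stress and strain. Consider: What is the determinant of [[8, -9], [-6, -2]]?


For a 2x2 matrix [[a, b], [c, d]], det = a*d - b*c.
a = 8, b = -9, c = -6, d = -2
a*d = 8 * -2 = -16
b*c = -9 * -6 = 54
det = -16 - 54 = -70

-70


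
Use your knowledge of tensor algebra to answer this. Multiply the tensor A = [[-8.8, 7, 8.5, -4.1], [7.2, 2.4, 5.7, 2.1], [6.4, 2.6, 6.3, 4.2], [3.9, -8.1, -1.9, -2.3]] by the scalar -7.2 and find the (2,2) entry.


Scalar multiplication: (cA)_{ij} = c * A_{ij}.
c = -7.2
A_{22} = 2.4
(cA)_{22} = -7.2 * 2.4 = -17.28

-17.28


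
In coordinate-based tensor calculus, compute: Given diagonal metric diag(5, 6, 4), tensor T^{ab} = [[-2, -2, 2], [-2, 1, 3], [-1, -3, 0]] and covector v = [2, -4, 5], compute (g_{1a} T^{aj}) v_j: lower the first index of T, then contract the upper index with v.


Step 1: lower the first index. For a diagonal metric, g_{ia} T^{aj} = g_{ii} T^{ij} (no sum on i).
g_{11} = 5
S_1{}^1 = 5 * T^{11} = 5 * -2 = -10
S_1{}^2 = 5 * T^{12} = 5 * -2 = -10
S_1{}^3 = 5 * T^{13} = 5 * 2 = 10
Step 2: contract S_1{}^j with v_j.
S_1{}^1 * v_1 = -10 * 2 = -20
S_1{}^2 * v_2 = -10 * -4 = 40
S_1{}^3 * v_3 = 10 * 5 = 50
Result = -20 + 40 + 50 = 70

70


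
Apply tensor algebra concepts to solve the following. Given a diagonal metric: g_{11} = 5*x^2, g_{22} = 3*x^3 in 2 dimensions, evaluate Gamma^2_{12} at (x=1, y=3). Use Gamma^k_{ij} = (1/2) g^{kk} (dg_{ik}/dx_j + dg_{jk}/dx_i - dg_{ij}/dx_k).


For a diagonal metric, Gamma^k_{ij} = (1/2) g^{kk} (dg_{ik}/dx_j + dg_{jk}/dx_i - dg_{ij}/dx_k).
The metric is diagonal, so g_{ab} = 0 for a != b.
At the given point: g_{11} = 5, g_{22} = 3
g^{22} = 1/3
dg_{12}/dx_2 = 0 (off-diagonal)
dg_{22}/dx_1 = dg_{22}/dx_1 = 9
dg_{12}/dx_2 = 0 (off-diagonal)
Numerator = 0 + 9 - 0 = 9
Gamma^2_{12} = 9 / (2 * 3) = 3/2

3/2


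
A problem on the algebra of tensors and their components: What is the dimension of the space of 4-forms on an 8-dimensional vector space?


The dimension of the space of p-forms on an n-dimensional space is C(n, p).
n = 8, p = 4
C(8, 4) = 8! / (4! * 4!) = 70

70


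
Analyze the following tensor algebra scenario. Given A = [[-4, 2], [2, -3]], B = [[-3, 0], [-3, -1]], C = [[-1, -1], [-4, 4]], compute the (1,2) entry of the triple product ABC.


(ABC)_{12} = sum_m (AB)_{1m} C_{m2}. First compute row 1 of AB.
(AB)_{11} = -4*-3 + 2*-3 = 6
(AB)_{12} = -4*0 + 2*-1 = -2
Now contract with column 2 of C:
(AB)_{11} * C_{12} = 6 * -1 = -6
(AB)_{12} * C_{22} = -2 * 4 = -8
(ABC)_{12} = -6 + -8 = -14

-14


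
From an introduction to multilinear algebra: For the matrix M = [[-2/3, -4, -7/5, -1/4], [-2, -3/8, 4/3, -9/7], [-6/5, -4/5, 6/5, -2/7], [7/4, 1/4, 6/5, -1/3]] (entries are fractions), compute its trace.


The trace is the sum of diagonal entries.
Diagonal: M[1,1] = -2/3, M[2,2] = -3/8, M[3,3] = 6/5, M[4,4] = -1/3
Tr(M) = -2/3 + -3/8 + 6/5 + -1/3
Computing step by step:
After adding M[1,1]: -2/3
After adding M[2,2]: -25/24
After adding M[3,3]: 19/120
After adding M[4,4]: -7/40
Tr(M) = -7/40

-7/40


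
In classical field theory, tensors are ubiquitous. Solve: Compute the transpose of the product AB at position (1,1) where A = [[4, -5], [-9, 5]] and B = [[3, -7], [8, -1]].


(AB)^T_{ij} = (AB)_{ji} = sum_k A_{jk} B_{ki}.
For i=1, j=1 we need (AB)_{11}:
A_{11} * B_{11} = 4 * 3 = 12
A_{12} * B_{21} = -5 * 8 = -40
Sum = 12 + -40 = -28

-28


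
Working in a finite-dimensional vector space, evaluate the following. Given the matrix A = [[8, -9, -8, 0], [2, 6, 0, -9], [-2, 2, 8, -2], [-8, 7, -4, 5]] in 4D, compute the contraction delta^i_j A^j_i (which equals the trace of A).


The contraction (trace) of a rank-2 tensor is the sum of its diagonal elements.
Diagonal entries: A[1,1] = 8, A[2,2] = 6, A[3,3] = 8, A[4,4] = 5
Tr(A) = 8 + 6 + 8 + 5 = 27

27


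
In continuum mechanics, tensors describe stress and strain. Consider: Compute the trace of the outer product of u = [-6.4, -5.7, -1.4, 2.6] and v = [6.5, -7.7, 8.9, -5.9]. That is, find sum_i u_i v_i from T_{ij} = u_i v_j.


The outer product gives T_{ij} = u_i v_j.
The trace (contraction) is Tr(T) = sum_i T_{ii} = sum_i u_i v_i.
Diagonal entries:
T_{11} = u_1 * v_1 = -6.4 * 6.5 = -41.6
T_{22} = u_2 * v_2 = -5.7 * -7.7 = 43.89
T_{33} = u_3 * v_3 = -1.4 * 8.9 = -12.46
T_{44} = u_4 * v_4 = 2.6 * -5.9 = -15.34
Tr(T) = -41.6 + 43.89 + -12.46 + -15.34 = -25.51

-25.51


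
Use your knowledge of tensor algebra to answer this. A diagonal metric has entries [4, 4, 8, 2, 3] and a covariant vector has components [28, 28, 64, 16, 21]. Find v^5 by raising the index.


To raise an index with a diagonal metric: v^i = v_i / g_{ii}.
For index 5: v_5 = 21, g_{55} = 3
v^5 = 21 / 3 = 7

7


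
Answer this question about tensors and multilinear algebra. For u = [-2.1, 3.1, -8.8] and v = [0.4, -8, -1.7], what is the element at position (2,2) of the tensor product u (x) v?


The outer product entry T_{ij} = u_i * v_j.
We need i=2, j=2.
u_2 = 3.1, v_2 = -8
T_{2,2} = 3.1 * -8 = -24.8

-24.8


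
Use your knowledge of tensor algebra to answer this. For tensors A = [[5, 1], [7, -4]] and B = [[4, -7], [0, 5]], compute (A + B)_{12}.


Tensor addition is component-wise: (A + B)_{ij} = A_{ij} + B_{ij}.
A_{12} = 1
B_{12} = -7
(A + B)_{12} = 1 + -7 = -6

-6


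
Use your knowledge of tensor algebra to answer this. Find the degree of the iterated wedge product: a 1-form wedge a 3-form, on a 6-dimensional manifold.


The degree of a wedge product is the sum of the degrees of the individual forms.
Degrees: 1, 3
Total degree = 1 + 3 = 4

4


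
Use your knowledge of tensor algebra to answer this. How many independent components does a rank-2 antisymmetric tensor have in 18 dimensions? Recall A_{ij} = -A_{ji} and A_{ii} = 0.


An antisymmetric rank-2 tensor satisfies A_{ij} = -A_{ji}, so diagonal entries are zero.
The independent components are the upper-triangular entries: C(n, 2) = n(n-1)/2.
n = 18
C(18, 2) = 18 * 17 / 2 = 306 / 2 = 153

153


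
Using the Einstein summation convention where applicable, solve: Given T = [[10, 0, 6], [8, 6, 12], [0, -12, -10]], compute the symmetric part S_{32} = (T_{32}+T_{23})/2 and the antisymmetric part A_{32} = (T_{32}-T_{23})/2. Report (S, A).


T_{32} = -12
T_{23} = 12
S_{32} = (-12 + 12)/2 = 0/2 = 0
A_{32} = (-12 - 12)/2 = -24/2 = -12
Check: S + A = 0 + -12 = -12 = T_{32}.

(0, -12)


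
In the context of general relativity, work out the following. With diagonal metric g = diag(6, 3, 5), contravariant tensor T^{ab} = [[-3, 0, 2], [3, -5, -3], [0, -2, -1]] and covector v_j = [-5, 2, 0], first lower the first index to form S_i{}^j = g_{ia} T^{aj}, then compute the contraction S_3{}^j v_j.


Step 1: lower the first index. For a diagonal metric, g_{ia} T^{aj} = g_{ii} T^{ij} (no sum on i).
g_{33} = 5
S_3{}^1 = 5 * T^{31} = 5 * 0 = 0
S_3{}^2 = 5 * T^{32} = 5 * -2 = -10
S_3{}^3 = 5 * T^{33} = 5 * -1 = -5
Step 2: contract S_3{}^j with v_j.
S_3{}^1 * v_1 = 0 * -5 = 0
S_3{}^2 * v_2 = -10 * 2 = -20
S_3{}^3 * v_3 = -5 * 0 = 0
Result = 0 + -20 + 0 = -20

-20


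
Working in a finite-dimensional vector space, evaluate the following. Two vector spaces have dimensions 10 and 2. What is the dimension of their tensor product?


The dimension of a tensor product is the product of dimensions.
dim(V) = 10, dim(W) = 2
dim(V (x) W) = 10 * 2 = 20

20


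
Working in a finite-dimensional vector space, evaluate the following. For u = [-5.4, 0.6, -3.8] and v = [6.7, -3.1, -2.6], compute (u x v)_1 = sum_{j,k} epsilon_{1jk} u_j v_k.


(u x v)_1 = sum_{j,k} epsilon_{1jk} u_j v_k. Only permutations of (1,2,3) contribute; the two non-zero terms are:
eps_{123} u_2 v_3 = 1 * 0.6 * -2.6 = -1.56
eps_{132} u_3 v_2 = -1 * -3.8 * -3.1 = -11.78
(u x v)_1 = -13.34

-13.34


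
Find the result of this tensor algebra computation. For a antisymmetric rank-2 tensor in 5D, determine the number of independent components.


A antisymmetric rank-2 tensor in d dimensions has d(d-1)/2 independent components.
d = 5
d(d-1)/2 = 5 * 4 / 2 = 20 / 2 = 10

10


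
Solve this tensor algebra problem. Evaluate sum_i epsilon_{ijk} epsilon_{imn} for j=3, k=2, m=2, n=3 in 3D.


Using the identity: epsilon_{ijk} epsilon_{imn} = delta_{jm} delta_{kn} - delta_{jn} delta_{km}.
delta_{32} = 0
delta_{23} = 0
delta_{33} = 1
delta_{22} = 1
Result = 0 * 0 - 1 * 1 = 0 - 1 = -1

-1


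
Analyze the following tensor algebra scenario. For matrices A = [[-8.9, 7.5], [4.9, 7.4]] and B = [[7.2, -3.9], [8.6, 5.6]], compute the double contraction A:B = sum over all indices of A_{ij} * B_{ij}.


A:B = sum over all i,j of A_{ij} * B_{ij}.
Row 1: -8.9*7.2=-64.08, 7.5*-3.9=-29.25 => row sum = -93.33
Row 2: 4.9*8.6=42.14, 7.4*5.6=41.44 => row sum = 83.58
Total = -93.33 + 83.58 = -9.75

-9.75


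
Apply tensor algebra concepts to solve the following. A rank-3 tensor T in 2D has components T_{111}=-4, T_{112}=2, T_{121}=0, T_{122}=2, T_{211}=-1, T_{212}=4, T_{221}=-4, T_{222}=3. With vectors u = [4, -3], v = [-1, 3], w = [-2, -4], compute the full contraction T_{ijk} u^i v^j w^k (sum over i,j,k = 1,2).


S = sum over i,j,k of T_{ijk} u_i v_j w_k. Expanding all 8 terms:
T_{111}*u_1*v_1*w_1 = -4*4*-1*-2 = -32  (running total: -32)
T_{112}*u_1*v_1*w_2 = 2*4*-1*-4 = 32  (running total: 0)
T_{121}*u_1*v_2*w_1 = 0*4*3*-2 = 0  (running total: 0)
T_{122}*u_1*v_2*w_2 = 2*4*3*-4 = -96  (running total: -96)
T_{211}*u_2*v_1*w_1 = -1*-3*-1*-2 = 6  (running total: -90)
T_{212}*u_2*v_1*w_2 = 4*-3*-1*-4 = -48  (running total: -138)
T_{221}*u_2*v_2*w_1 = -4*-3*3*-2 = -72  (running total: -210)
T_{222}*u_2*v_2*w_2 = 3*-3*3*-4 = 108  (running total: -102)
S = -102

-102


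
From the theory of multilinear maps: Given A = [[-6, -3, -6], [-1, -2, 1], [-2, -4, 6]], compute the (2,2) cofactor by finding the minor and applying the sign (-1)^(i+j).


To find cofactor C_{22}, delete row 2 and column 2.
The resulting 2x2 submatrix is: [[-6, -6], [-2, 6]]
Minor M_{22} = -6*6 - -6*-2
  = -36 - 12 = -48
Sign = (-1)^(2+2) = (-1)^4 = 1
Cofactor C_{22} = 1 * -48 = -48

-48


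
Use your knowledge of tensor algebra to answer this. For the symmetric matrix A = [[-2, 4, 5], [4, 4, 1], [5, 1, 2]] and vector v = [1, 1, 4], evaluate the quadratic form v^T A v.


First compute Av:
(Av)_1 = -2*1 + 4*1 + 5*4 = 22
(Av)_2 = 4*1 + 4*1 + 1*4 = 12
(Av)_3 = 5*1 + 1*1 + 2*4 = 14
Av = [22, 12, 14]
Then v^T (Av) = 1*22 + 1*12 + 4*14
= 22 + 12 + 56 = 90

90


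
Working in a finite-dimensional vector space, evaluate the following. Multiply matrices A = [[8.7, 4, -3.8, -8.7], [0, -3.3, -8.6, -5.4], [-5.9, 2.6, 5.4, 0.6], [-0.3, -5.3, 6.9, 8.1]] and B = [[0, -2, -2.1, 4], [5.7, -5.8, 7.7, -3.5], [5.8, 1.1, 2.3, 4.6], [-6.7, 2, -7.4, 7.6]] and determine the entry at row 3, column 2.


(AB)_{ij} = sum_k A_{ik} B_{kj}.
For i=3, j=2:
A_{31} * B_{12} = -5.9 * -2 = 11.8
A_{32} * B_{22} = 2.6 * -5.8 = -15.08
A_{33} * B_{32} = 5.4 * 1.1 = 5.94
A_{34} * B_{42} = 0.6 * 2 = 1.2
Sum = 11.8 + -15.08 + 5.94 + 1.2 = 3.86

3.86


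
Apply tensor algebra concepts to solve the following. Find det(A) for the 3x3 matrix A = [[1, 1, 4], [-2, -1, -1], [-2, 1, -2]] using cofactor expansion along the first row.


Expanding along the first row, det(A) = a11*M_11 - a12*M_12 + a13*M_13, where M_1j is the (1,j) minor.
Minor M_11 = -1*-2 - -1*1 = 3
Minor M_12 = -2*-2 - -1*-2 = 2
Minor M_13 = -2*1 - -1*-2 = -4
det = 1*(3) - 1*(2) + 4*(-4)
    = 3 - 2 + -16
    = -15

-15


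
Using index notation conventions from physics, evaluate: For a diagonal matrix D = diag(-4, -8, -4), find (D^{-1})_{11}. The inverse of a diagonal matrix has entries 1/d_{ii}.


For a diagonal matrix, the inverse has entries (D^{-1})_{ii} = 1/d_{ii}.
The diagonal entries are: d_{11} = -4, d_{22} = -8, d_{33} = -4
We need (D^{-1})_{11} = 1/d_{11} = 1/-4 = -1/4

-1/4


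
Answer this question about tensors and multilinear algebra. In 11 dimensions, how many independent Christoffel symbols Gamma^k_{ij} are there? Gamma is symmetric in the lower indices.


Christoffel symbols Gamma^k_{ij} are symmetric in i,j, so there are d * d(d+1)/2 independent symbols.
d = 11
d(d+1)/2 = 11 * 12 / 2 = 66
Total = 11 * 66 = 726

726


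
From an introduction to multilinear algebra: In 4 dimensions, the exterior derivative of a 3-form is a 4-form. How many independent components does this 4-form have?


The exterior derivative of a p-form is a (p+1)-form.
Its number of independent components is C(n, p+1).
n = 4, p+1 = 4
C(4, 4) = 1

1


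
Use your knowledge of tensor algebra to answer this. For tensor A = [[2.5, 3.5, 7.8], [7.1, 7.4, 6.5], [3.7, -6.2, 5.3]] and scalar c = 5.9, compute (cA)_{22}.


Scalar multiplication: (cA)_{ij} = c * A_{ij}.
c = 5.9
A_{22} = 7.4
(cA)_{22} = 5.9 * 7.4 = 43.66

43.66


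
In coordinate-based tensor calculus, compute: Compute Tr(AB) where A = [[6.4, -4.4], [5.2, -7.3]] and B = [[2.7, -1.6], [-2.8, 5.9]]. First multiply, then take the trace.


Tr(AB) = sum_i (AB)_{ii} where (AB)_{ii} = sum_k A_{ik} B_{ki}.
(AB)_{11} = 6.4*2.7 + -4.4*-2.8 = 29.6
(AB)_{22} = 5.2*-1.6 + -7.3*5.9 = -51.39
Tr(AB) = 29.6 + -51.39 = -21.79

-21.79


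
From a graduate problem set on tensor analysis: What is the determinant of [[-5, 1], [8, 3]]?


For a 2x2 matrix [[a, b], [c, d]], det = a*d - b*c.
a = -5, b = 1, c = 8, d = 3
a*d = -5 * 3 = -15
b*c = 1 * 8 = 8
det = -15 - 8 = -23

-23


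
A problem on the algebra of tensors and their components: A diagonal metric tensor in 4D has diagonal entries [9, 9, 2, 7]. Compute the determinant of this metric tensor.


For a diagonal metric, the determinant is the product of diagonal entries.
Diagonal entries: 9, 9, 2, 7
det(g) = 9 * 9 * 2 * 7 = 1134

1134


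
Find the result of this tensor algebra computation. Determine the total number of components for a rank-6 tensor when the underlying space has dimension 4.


The number of components of a rank-r tensor in d dimensions is d^r.
Here d = 4 and r = 6.
4^6 = 4096

4096


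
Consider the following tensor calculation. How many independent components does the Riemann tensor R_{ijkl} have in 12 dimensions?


The Riemann tensor in d dimensions has d^2(d^2 - 1)/12 independent components.
d = 12, so d^2 = 144
d^2 - 1 = 143
d^2(d^2 - 1) = 144 * 143 = 20592
Divide by 12: 20592 / 12 = 1716

1716


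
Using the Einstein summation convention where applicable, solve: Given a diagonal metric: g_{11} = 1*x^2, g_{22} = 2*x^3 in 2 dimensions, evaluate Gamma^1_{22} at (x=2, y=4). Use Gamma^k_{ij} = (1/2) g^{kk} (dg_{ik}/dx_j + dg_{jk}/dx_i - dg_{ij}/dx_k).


For a diagonal metric, Gamma^k_{ij} = (1/2) g^{kk} (dg_{ik}/dx_j + dg_{jk}/dx_i - dg_{ij}/dx_k).
The metric is diagonal, so g_{ab} = 0 for a != b.
At the given point: g_{11} = 4, g_{22} = 16
g^{11} = 1/4
dg_{21}/dx_2 = 0 (off-diagonal)
dg_{21}/dx_2 = 0 (off-diagonal)
dg_{22}/dx_1 = dg_{22}/dx_1 = 24
Numerator = 0 + 0 - 24 = -24
Gamma^1_{22} = -24 / (2 * 4) = -3

-3


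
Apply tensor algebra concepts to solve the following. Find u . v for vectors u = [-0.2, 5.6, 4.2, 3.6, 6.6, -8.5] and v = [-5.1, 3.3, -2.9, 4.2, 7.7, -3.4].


The inner product u . v = sum of u_i * v_i.
Term-by-term: -0.2 * -5.1, 5.6 * 3.3, 4.2 * -2.9, 3.6 * 4.2, 6.6 * 7.7, -8.5 * -3.4
Products: 1.02, 18.48, -12.18, 15.12, 50.82, 28.9
Sum = 1.02 + 18.48 + -12.18 + 15.12 + 50.82 + 28.9 = 102.16

102.16


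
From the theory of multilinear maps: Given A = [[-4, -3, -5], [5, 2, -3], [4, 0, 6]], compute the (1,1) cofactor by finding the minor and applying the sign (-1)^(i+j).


To find cofactor C_{11}, delete row 1 and column 1.
The resulting 2x2 submatrix is: [[2, -3], [0, 6]]
Minor M_{11} = 2*6 - -3*0
  = 12 - 0 = 12
Sign = (-1)^(1+1) = (-1)^2 = 1
Cofactor C_{11} = 1 * 12 = 12

12


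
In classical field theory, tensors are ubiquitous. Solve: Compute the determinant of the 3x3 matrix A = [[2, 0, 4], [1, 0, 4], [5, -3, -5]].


Expanding along the first row, det(A) = a11*M_11 - a12*M_12 + a13*M_13, where M_1j is the (1,j) minor.
Minor M_11 = 0*-5 - 4*-3 = 12
Minor M_12 = 1*-5 - 4*5 = -25
Minor M_13 = 1*-3 - 0*5 = -3
det = 2*(12) - 0*(-25) + 4*(-3)
    = 24 - 0 + -12
    = 12

12


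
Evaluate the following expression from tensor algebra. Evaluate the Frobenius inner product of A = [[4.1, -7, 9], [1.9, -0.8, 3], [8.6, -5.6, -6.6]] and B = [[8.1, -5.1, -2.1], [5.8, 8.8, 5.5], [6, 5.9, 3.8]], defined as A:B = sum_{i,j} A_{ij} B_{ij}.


A:B = sum over all i,j of A_{ij} * B_{ij}.
Row 1: 4.1*8.1=33.21, -7*-5.1=35.7, 9*-2.1=-18.9 => row sum = 50.01
Row 2: 1.9*5.8=11.02, -0.8*8.8=-7.04, 3*5.5=16.5 => row sum = 20.48
Row 3: 8.6*6=51.6, -5.6*5.9=-33.04, -6.6*3.8=-25.08 => row sum = -6.52
Total = 50.01 + 20.48 + -6.52 = 63.97

63.97


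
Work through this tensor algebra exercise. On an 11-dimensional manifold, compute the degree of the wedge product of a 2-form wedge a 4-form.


The degree of a wedge product is the sum of the degrees of the individual forms.
Degrees: 2, 4
Total degree = 2 + 4 = 6

6


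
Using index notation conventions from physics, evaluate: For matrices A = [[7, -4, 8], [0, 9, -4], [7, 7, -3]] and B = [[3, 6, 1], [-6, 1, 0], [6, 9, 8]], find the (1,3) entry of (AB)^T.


(AB)^T_{ij} = (AB)_{ji} = sum_k A_{jk} B_{ki}.
For i=1, j=3 we need (AB)_{31}:
A_{31} * B_{11} = 7 * 3 = 21
A_{32} * B_{21} = 7 * -6 = -42
A_{33} * B_{31} = -3 * 6 = -18
Sum = 21 + -42 + -18 = -39

-39


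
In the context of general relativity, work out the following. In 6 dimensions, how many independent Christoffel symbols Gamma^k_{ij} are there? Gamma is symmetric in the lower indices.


Christoffel symbols Gamma^k_{ij} are symmetric in i,j, so there are d * d(d+1)/2 independent symbols.
d = 6
d(d+1)/2 = 6 * 7 / 2 = 21
Total = 6 * 21 = 126

126


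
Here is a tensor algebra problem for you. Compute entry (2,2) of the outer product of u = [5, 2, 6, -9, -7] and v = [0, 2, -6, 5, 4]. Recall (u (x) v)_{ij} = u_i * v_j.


The outer product entry T_{ij} = u_i * v_j.
We need i=2, j=2.
u_2 = 2, v_2 = 2
T_{2,2} = 2 * 2 = 4

4


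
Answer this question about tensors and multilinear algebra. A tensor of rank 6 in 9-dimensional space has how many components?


The number of components of a rank-r tensor in d dimensions is d^r.
Here d = 9 and r = 6.
9^6 = 531441

531441


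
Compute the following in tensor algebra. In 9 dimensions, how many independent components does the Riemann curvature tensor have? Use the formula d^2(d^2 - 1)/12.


The Riemann tensor in d dimensions has d^2(d^2 - 1)/12 independent components.
d = 9, so d^2 = 81
d^2 - 1 = 80
d^2(d^2 - 1) = 81 * 80 = 6480
Divide by 12: 6480 / 12 = 540

540


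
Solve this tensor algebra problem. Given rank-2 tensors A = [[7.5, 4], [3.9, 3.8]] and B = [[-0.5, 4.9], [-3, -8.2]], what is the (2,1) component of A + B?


Tensor addition is component-wise: (A + B)_{ij} = A_{ij} + B_{ij}.
A_{21} = 3.9
B_{21} = -3
(A + B)_{21} = 3.9 + -3 = 0.9

0.9


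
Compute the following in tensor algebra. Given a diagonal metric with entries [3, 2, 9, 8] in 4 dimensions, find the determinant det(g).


For a diagonal metric, the determinant is the product of diagonal entries.
Diagonal entries: 3, 2, 9, 8
det(g) = 3 * 2 * 9 * 8 = 432

432


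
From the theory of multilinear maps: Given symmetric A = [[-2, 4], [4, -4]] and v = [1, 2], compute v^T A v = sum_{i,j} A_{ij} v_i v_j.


First compute Av:
(Av)_1 = -2*1 + 4*2 = 6
(Av)_2 = 4*1 + -4*2 = -4
Av = [6, -4]
Then v^T (Av) = 1*6 + 2*-4
= 6 + -8 = -2

-2


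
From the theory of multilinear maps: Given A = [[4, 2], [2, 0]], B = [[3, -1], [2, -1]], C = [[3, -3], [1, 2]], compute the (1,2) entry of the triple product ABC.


(ABC)_{12} = sum_m (AB)_{1m} C_{m2}. First compute row 1 of AB.
(AB)_{11} = 4*3 + 2*2 = 16
(AB)_{12} = 4*-1 + 2*-1 = -6
Now contract with column 2 of C:
(AB)_{11} * C_{12} = 16 * -3 = -48
(AB)_{12} * C_{22} = -6 * 2 = -12
(ABC)_{12} = -48 + -12 = -60

-60
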